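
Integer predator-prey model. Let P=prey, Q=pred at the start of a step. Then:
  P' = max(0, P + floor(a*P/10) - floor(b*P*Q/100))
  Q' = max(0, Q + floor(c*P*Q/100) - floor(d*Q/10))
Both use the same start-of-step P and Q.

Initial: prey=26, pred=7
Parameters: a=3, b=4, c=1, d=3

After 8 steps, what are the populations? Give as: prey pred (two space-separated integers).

Answer: 38 7

Derivation:
Step 1: prey: 26+7-7=26; pred: 7+1-2=6
Step 2: prey: 26+7-6=27; pred: 6+1-1=6
Step 3: prey: 27+8-6=29; pred: 6+1-1=6
Step 4: prey: 29+8-6=31; pred: 6+1-1=6
Step 5: prey: 31+9-7=33; pred: 6+1-1=6
Step 6: prey: 33+9-7=35; pred: 6+1-1=6
Step 7: prey: 35+10-8=37; pred: 6+2-1=7
Step 8: prey: 37+11-10=38; pred: 7+2-2=7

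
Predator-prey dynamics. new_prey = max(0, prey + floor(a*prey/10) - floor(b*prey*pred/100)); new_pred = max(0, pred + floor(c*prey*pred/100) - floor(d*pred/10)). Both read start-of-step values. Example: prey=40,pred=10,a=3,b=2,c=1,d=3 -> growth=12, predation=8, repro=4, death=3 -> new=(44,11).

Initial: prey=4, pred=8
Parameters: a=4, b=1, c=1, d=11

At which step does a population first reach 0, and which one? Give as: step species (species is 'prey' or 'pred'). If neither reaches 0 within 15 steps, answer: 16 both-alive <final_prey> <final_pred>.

Answer: 1 pred

Derivation:
Step 1: prey: 4+1-0=5; pred: 8+0-8=0
First extinction: pred at step 1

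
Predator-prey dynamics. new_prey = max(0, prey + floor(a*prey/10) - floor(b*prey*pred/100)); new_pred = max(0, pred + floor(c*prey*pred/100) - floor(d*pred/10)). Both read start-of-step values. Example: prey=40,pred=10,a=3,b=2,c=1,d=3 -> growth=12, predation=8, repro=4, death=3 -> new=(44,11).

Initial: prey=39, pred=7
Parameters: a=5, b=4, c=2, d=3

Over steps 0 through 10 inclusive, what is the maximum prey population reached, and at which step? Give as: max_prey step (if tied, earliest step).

Step 1: prey: 39+19-10=48; pred: 7+5-2=10
Step 2: prey: 48+24-19=53; pred: 10+9-3=16
Step 3: prey: 53+26-33=46; pred: 16+16-4=28
Step 4: prey: 46+23-51=18; pred: 28+25-8=45
Step 5: prey: 18+9-32=0; pred: 45+16-13=48
Step 6: prey: 0+0-0=0; pred: 48+0-14=34
Step 7: prey: 0+0-0=0; pred: 34+0-10=24
Step 8: prey: 0+0-0=0; pred: 24+0-7=17
Step 9: prey: 0+0-0=0; pred: 17+0-5=12
Step 10: prey: 0+0-0=0; pred: 12+0-3=9
Max prey = 53 at step 2

Answer: 53 2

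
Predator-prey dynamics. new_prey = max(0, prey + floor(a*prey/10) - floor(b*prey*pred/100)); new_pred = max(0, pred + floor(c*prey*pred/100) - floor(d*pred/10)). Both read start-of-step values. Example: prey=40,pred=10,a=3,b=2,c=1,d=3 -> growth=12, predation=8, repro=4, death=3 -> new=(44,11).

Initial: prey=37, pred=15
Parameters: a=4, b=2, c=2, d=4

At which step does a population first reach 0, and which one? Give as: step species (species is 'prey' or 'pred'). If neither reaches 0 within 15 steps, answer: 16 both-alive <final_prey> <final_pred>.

Answer: 16 both-alive 1 2

Derivation:
Step 1: prey: 37+14-11=40; pred: 15+11-6=20
Step 2: prey: 40+16-16=40; pred: 20+16-8=28
Step 3: prey: 40+16-22=34; pred: 28+22-11=39
Step 4: prey: 34+13-26=21; pred: 39+26-15=50
Step 5: prey: 21+8-21=8; pred: 50+21-20=51
Step 6: prey: 8+3-8=3; pred: 51+8-20=39
Step 7: prey: 3+1-2=2; pred: 39+2-15=26
Step 8: prey: 2+0-1=1; pred: 26+1-10=17
Step 9: prey: 1+0-0=1; pred: 17+0-6=11
Step 10: prey: 1+0-0=1; pred: 11+0-4=7
Step 11: prey: 1+0-0=1; pred: 7+0-2=5
Step 12: prey: 1+0-0=1; pred: 5+0-2=3
Step 13: prey: 1+0-0=1; pred: 3+0-1=2
Step 14: prey: 1+0-0=1; pred: 2+0-0=2
Steps 15-15: state stable at prey=1, pred=2 (no change)
No extinction within 15 steps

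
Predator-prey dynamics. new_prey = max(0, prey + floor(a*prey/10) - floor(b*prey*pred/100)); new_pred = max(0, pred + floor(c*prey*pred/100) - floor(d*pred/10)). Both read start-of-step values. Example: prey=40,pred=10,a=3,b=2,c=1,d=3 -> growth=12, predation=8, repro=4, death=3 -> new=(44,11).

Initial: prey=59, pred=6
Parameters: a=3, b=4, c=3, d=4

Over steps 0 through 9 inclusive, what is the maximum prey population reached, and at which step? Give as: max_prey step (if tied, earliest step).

Step 1: prey: 59+17-14=62; pred: 6+10-2=14
Step 2: prey: 62+18-34=46; pred: 14+26-5=35
Step 3: prey: 46+13-64=0; pred: 35+48-14=69
Step 4: prey: 0+0-0=0; pred: 69+0-27=42
Step 5: prey: 0+0-0=0; pred: 42+0-16=26
Step 6: prey: 0+0-0=0; pred: 26+0-10=16
Step 7: prey: 0+0-0=0; pred: 16+0-6=10
Step 8: prey: 0+0-0=0; pred: 10+0-4=6
Step 9: prey: 0+0-0=0; pred: 6+0-2=4
Max prey = 62 at step 1

Answer: 62 1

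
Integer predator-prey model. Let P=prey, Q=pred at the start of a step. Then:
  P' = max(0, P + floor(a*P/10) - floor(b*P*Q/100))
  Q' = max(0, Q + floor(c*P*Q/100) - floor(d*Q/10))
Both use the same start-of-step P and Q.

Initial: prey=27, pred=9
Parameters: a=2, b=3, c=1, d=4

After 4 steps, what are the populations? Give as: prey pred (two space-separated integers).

Answer: 23 5

Derivation:
Step 1: prey: 27+5-7=25; pred: 9+2-3=8
Step 2: prey: 25+5-6=24; pred: 8+2-3=7
Step 3: prey: 24+4-5=23; pred: 7+1-2=6
Step 4: prey: 23+4-4=23; pred: 6+1-2=5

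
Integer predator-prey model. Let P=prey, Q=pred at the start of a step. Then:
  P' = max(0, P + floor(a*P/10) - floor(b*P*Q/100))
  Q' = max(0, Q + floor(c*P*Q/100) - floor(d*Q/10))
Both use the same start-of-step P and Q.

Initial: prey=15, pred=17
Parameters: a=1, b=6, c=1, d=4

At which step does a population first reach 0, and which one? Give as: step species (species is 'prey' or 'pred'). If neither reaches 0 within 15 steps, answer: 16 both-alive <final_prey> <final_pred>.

Answer: 16 both-alive 1 2

Derivation:
Step 1: prey: 15+1-15=1; pred: 17+2-6=13
Step 2: prey: 1+0-0=1; pred: 13+0-5=8
Step 3: prey: 1+0-0=1; pred: 8+0-3=5
Step 4: prey: 1+0-0=1; pred: 5+0-2=3
Step 5: prey: 1+0-0=1; pred: 3+0-1=2
Step 6: prey: 1+0-0=1; pred: 2+0-0=2
Steps 7-15: state stable at prey=1, pred=2 (no change)
No extinction within 15 steps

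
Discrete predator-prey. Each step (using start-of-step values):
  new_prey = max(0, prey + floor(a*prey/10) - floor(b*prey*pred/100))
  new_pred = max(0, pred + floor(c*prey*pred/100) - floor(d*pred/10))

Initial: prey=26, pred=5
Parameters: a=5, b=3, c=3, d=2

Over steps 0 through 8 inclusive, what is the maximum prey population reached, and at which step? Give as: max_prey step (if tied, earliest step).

Step 1: prey: 26+13-3=36; pred: 5+3-1=7
Step 2: prey: 36+18-7=47; pred: 7+7-1=13
Step 3: prey: 47+23-18=52; pred: 13+18-2=29
Step 4: prey: 52+26-45=33; pred: 29+45-5=69
Step 5: prey: 33+16-68=0; pred: 69+68-13=124
Step 6: prey: 0+0-0=0; pred: 124+0-24=100
Step 7: prey: 0+0-0=0; pred: 100+0-20=80
Step 8: prey: 0+0-0=0; pred: 80+0-16=64
Max prey = 52 at step 3

Answer: 52 3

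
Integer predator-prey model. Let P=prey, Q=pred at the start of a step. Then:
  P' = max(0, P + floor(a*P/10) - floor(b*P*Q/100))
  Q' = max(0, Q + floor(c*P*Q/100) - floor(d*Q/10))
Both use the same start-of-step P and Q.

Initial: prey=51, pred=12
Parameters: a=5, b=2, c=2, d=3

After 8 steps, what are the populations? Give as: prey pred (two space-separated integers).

Step 1: prey: 51+25-12=64; pred: 12+12-3=21
Step 2: prey: 64+32-26=70; pred: 21+26-6=41
Step 3: prey: 70+35-57=48; pred: 41+57-12=86
Step 4: prey: 48+24-82=0; pred: 86+82-25=143
Step 5: prey: 0+0-0=0; pred: 143+0-42=101
Step 6: prey: 0+0-0=0; pred: 101+0-30=71
Step 7: prey: 0+0-0=0; pred: 71+0-21=50
Step 8: prey: 0+0-0=0; pred: 50+0-15=35

Answer: 0 35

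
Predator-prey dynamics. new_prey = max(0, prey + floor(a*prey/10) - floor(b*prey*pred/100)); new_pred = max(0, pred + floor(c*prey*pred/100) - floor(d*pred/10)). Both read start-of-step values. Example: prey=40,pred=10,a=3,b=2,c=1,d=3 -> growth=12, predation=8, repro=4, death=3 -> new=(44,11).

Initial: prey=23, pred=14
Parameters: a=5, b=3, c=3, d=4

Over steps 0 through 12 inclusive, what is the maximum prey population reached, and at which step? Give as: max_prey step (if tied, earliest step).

Step 1: prey: 23+11-9=25; pred: 14+9-5=18
Step 2: prey: 25+12-13=24; pred: 18+13-7=24
Step 3: prey: 24+12-17=19; pred: 24+17-9=32
Step 4: prey: 19+9-18=10; pred: 32+18-12=38
Step 5: prey: 10+5-11=4; pred: 38+11-15=34
Step 6: prey: 4+2-4=2; pred: 34+4-13=25
Step 7: prey: 2+1-1=2; pred: 25+1-10=16
Step 8: prey: 2+1-0=3; pred: 16+0-6=10
Step 9: prey: 3+1-0=4; pred: 10+0-4=6
Step 10: prey: 4+2-0=6; pred: 6+0-2=4
Step 11: prey: 6+3-0=9; pred: 4+0-1=3
Step 12: prey: 9+4-0=13; pred: 3+0-1=2
Max prey = 25 at step 1

Answer: 25 1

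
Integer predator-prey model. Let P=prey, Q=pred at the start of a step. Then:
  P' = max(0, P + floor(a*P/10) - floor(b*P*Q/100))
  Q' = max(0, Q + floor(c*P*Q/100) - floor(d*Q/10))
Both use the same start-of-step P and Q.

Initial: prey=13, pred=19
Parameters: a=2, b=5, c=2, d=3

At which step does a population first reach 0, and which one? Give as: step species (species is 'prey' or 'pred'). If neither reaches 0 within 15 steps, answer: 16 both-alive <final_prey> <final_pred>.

Step 1: prey: 13+2-12=3; pred: 19+4-5=18
Step 2: prey: 3+0-2=1; pred: 18+1-5=14
Step 3: prey: 1+0-0=1; pred: 14+0-4=10
Step 4: prey: 1+0-0=1; pred: 10+0-3=7
Step 5: prey: 1+0-0=1; pred: 7+0-2=5
Step 6: prey: 1+0-0=1; pred: 5+0-1=4
Step 7: prey: 1+0-0=1; pred: 4+0-1=3
Step 8: prey: 1+0-0=1; pred: 3+0-0=3
Steps 9-15: state stable at prey=1, pred=3 (no change)
No extinction within 15 steps

Answer: 16 both-alive 1 3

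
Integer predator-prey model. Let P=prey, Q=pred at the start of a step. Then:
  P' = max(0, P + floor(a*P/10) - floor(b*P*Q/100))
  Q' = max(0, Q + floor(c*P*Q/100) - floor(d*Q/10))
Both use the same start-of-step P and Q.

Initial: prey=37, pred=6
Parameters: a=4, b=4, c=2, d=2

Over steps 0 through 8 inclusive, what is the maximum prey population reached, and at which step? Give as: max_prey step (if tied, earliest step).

Answer: 45 2

Derivation:
Step 1: prey: 37+14-8=43; pred: 6+4-1=9
Step 2: prey: 43+17-15=45; pred: 9+7-1=15
Step 3: prey: 45+18-27=36; pred: 15+13-3=25
Step 4: prey: 36+14-36=14; pred: 25+18-5=38
Step 5: prey: 14+5-21=0; pred: 38+10-7=41
Step 6: prey: 0+0-0=0; pred: 41+0-8=33
Step 7: prey: 0+0-0=0; pred: 33+0-6=27
Step 8: prey: 0+0-0=0; pred: 27+0-5=22
Max prey = 45 at step 2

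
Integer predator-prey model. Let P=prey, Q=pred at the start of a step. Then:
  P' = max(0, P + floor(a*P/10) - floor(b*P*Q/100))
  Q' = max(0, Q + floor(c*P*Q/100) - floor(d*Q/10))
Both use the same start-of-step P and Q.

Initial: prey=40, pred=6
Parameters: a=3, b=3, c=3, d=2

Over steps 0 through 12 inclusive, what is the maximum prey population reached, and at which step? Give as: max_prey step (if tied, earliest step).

Step 1: prey: 40+12-7=45; pred: 6+7-1=12
Step 2: prey: 45+13-16=42; pred: 12+16-2=26
Step 3: prey: 42+12-32=22; pred: 26+32-5=53
Step 4: prey: 22+6-34=0; pred: 53+34-10=77
Step 5: prey: 0+0-0=0; pred: 77+0-15=62
Step 6: prey: 0+0-0=0; pred: 62+0-12=50
Step 7: prey: 0+0-0=0; pred: 50+0-10=40
Step 8: prey: 0+0-0=0; pred: 40+0-8=32
Step 9: prey: 0+0-0=0; pred: 32+0-6=26
Step 10: prey: 0+0-0=0; pred: 26+0-5=21
Step 11: prey: 0+0-0=0; pred: 21+0-4=17
Step 12: prey: 0+0-0=0; pred: 17+0-3=14
Max prey = 45 at step 1

Answer: 45 1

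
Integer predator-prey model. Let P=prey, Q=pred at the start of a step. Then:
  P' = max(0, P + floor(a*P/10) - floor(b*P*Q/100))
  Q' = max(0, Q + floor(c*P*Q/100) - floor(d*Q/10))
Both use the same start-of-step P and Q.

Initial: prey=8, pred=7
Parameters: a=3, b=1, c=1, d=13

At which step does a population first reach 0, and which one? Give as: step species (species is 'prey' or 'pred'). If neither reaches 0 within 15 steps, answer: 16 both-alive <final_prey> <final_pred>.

Step 1: prey: 8+2-0=10; pred: 7+0-9=0
First extinction: pred at step 1

Answer: 1 pred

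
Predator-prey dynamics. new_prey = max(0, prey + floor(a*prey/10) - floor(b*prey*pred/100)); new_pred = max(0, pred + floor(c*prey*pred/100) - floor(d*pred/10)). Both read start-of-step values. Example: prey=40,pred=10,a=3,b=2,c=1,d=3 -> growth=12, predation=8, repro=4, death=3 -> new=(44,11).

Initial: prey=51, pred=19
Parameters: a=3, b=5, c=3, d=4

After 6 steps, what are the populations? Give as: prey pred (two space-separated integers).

Step 1: prey: 51+15-48=18; pred: 19+29-7=41
Step 2: prey: 18+5-36=0; pred: 41+22-16=47
Step 3: prey: 0+0-0=0; pred: 47+0-18=29
Step 4: prey: 0+0-0=0; pred: 29+0-11=18
Step 5: prey: 0+0-0=0; pred: 18+0-7=11
Step 6: prey: 0+0-0=0; pred: 11+0-4=7

Answer: 0 7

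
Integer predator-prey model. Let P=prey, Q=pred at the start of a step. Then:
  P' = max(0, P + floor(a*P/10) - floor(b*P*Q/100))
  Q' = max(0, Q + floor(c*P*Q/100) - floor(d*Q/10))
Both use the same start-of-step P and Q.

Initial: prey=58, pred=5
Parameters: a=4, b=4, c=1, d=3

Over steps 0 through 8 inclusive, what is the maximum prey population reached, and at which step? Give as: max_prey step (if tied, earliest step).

Answer: 85 3

Derivation:
Step 1: prey: 58+23-11=70; pred: 5+2-1=6
Step 2: prey: 70+28-16=82; pred: 6+4-1=9
Step 3: prey: 82+32-29=85; pred: 9+7-2=14
Step 4: prey: 85+34-47=72; pred: 14+11-4=21
Step 5: prey: 72+28-60=40; pred: 21+15-6=30
Step 6: prey: 40+16-48=8; pred: 30+12-9=33
Step 7: prey: 8+3-10=1; pred: 33+2-9=26
Step 8: prey: 1+0-1=0; pred: 26+0-7=19
Max prey = 85 at step 3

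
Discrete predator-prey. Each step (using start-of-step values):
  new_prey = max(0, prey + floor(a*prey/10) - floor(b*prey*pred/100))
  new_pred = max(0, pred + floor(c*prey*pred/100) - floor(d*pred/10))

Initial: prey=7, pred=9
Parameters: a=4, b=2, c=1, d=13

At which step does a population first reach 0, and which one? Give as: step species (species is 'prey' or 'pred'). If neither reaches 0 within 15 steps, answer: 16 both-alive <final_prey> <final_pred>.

Step 1: prey: 7+2-1=8; pred: 9+0-11=0
First extinction: pred at step 1

Answer: 1 pred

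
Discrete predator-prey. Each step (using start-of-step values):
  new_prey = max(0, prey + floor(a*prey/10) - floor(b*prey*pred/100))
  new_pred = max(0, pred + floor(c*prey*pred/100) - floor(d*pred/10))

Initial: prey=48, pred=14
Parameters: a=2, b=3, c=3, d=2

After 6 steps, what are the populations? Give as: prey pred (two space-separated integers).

Answer: 0 34

Derivation:
Step 1: prey: 48+9-20=37; pred: 14+20-2=32
Step 2: prey: 37+7-35=9; pred: 32+35-6=61
Step 3: prey: 9+1-16=0; pred: 61+16-12=65
Step 4: prey: 0+0-0=0; pred: 65+0-13=52
Step 5: prey: 0+0-0=0; pred: 52+0-10=42
Step 6: prey: 0+0-0=0; pred: 42+0-8=34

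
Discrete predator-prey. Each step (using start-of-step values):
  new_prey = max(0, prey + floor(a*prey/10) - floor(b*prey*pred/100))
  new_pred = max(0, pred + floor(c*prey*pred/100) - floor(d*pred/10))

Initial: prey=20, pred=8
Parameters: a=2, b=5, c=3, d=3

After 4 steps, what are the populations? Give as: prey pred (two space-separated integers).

Step 1: prey: 20+4-8=16; pred: 8+4-2=10
Step 2: prey: 16+3-8=11; pred: 10+4-3=11
Step 3: prey: 11+2-6=7; pred: 11+3-3=11
Step 4: prey: 7+1-3=5; pred: 11+2-3=10

Answer: 5 10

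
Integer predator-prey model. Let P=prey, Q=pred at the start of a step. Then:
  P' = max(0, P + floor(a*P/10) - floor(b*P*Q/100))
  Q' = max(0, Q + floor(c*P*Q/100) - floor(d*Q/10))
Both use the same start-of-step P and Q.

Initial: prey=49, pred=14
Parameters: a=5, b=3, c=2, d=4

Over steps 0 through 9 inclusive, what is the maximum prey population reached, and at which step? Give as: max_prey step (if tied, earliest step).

Step 1: prey: 49+24-20=53; pred: 14+13-5=22
Step 2: prey: 53+26-34=45; pred: 22+23-8=37
Step 3: prey: 45+22-49=18; pred: 37+33-14=56
Step 4: prey: 18+9-30=0; pred: 56+20-22=54
Step 5: prey: 0+0-0=0; pred: 54+0-21=33
Step 6: prey: 0+0-0=0; pred: 33+0-13=20
Step 7: prey: 0+0-0=0; pred: 20+0-8=12
Step 8: prey: 0+0-0=0; pred: 12+0-4=8
Step 9: prey: 0+0-0=0; pred: 8+0-3=5
Max prey = 53 at step 1

Answer: 53 1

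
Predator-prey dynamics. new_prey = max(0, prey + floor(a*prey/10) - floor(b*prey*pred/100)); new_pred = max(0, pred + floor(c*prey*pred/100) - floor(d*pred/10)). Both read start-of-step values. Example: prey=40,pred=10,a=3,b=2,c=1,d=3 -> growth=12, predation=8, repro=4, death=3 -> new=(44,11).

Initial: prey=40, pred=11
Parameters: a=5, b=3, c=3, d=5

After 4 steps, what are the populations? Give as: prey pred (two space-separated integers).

Step 1: prey: 40+20-13=47; pred: 11+13-5=19
Step 2: prey: 47+23-26=44; pred: 19+26-9=36
Step 3: prey: 44+22-47=19; pred: 36+47-18=65
Step 4: prey: 19+9-37=0; pred: 65+37-32=70

Answer: 0 70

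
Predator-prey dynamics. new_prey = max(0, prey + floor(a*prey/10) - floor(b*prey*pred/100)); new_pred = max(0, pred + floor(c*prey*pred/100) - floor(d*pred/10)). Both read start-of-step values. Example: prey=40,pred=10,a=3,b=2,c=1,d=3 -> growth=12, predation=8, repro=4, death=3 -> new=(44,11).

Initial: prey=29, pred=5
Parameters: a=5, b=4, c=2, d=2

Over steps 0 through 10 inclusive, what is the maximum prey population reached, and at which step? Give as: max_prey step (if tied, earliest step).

Step 1: prey: 29+14-5=38; pred: 5+2-1=6
Step 2: prey: 38+19-9=48; pred: 6+4-1=9
Step 3: prey: 48+24-17=55; pred: 9+8-1=16
Step 4: prey: 55+27-35=47; pred: 16+17-3=30
Step 5: prey: 47+23-56=14; pred: 30+28-6=52
Step 6: prey: 14+7-29=0; pred: 52+14-10=56
Step 7: prey: 0+0-0=0; pred: 56+0-11=45
Step 8: prey: 0+0-0=0; pred: 45+0-9=36
Step 9: prey: 0+0-0=0; pred: 36+0-7=29
Step 10: prey: 0+0-0=0; pred: 29+0-5=24
Max prey = 55 at step 3

Answer: 55 3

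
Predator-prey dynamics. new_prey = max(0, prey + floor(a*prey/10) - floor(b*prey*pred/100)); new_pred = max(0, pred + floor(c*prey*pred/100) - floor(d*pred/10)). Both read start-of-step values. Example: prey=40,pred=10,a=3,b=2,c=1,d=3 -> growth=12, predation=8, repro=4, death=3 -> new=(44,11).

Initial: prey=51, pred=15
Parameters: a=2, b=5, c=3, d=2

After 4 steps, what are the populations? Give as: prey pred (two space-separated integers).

Step 1: prey: 51+10-38=23; pred: 15+22-3=34
Step 2: prey: 23+4-39=0; pred: 34+23-6=51
Step 3: prey: 0+0-0=0; pred: 51+0-10=41
Step 4: prey: 0+0-0=0; pred: 41+0-8=33

Answer: 0 33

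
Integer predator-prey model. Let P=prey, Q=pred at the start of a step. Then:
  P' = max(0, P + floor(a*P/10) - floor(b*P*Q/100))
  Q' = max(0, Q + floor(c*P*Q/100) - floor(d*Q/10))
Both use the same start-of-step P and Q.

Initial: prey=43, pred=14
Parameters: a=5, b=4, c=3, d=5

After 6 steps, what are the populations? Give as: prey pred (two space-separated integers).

Answer: 0 6

Derivation:
Step 1: prey: 43+21-24=40; pred: 14+18-7=25
Step 2: prey: 40+20-40=20; pred: 25+30-12=43
Step 3: prey: 20+10-34=0; pred: 43+25-21=47
Step 4: prey: 0+0-0=0; pred: 47+0-23=24
Step 5: prey: 0+0-0=0; pred: 24+0-12=12
Step 6: prey: 0+0-0=0; pred: 12+0-6=6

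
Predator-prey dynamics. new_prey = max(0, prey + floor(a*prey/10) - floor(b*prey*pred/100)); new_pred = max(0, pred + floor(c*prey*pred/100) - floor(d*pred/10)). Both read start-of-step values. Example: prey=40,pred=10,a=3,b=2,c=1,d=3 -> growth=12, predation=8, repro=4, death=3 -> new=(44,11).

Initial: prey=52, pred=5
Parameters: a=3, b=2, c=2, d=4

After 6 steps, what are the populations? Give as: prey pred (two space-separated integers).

Step 1: prey: 52+15-5=62; pred: 5+5-2=8
Step 2: prey: 62+18-9=71; pred: 8+9-3=14
Step 3: prey: 71+21-19=73; pred: 14+19-5=28
Step 4: prey: 73+21-40=54; pred: 28+40-11=57
Step 5: prey: 54+16-61=9; pred: 57+61-22=96
Step 6: prey: 9+2-17=0; pred: 96+17-38=75

Answer: 0 75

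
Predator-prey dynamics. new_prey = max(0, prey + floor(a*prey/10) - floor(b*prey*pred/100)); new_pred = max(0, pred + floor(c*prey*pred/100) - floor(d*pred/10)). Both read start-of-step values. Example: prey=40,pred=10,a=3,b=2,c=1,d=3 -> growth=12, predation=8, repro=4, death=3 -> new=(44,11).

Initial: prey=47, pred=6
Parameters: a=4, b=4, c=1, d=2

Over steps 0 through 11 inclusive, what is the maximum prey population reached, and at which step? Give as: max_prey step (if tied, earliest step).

Step 1: prey: 47+18-11=54; pred: 6+2-1=7
Step 2: prey: 54+21-15=60; pred: 7+3-1=9
Step 3: prey: 60+24-21=63; pred: 9+5-1=13
Step 4: prey: 63+25-32=56; pred: 13+8-2=19
Step 5: prey: 56+22-42=36; pred: 19+10-3=26
Step 6: prey: 36+14-37=13; pred: 26+9-5=30
Step 7: prey: 13+5-15=3; pred: 30+3-6=27
Step 8: prey: 3+1-3=1; pred: 27+0-5=22
Step 9: prey: 1+0-0=1; pred: 22+0-4=18
Step 10: prey: 1+0-0=1; pred: 18+0-3=15
Step 11: prey: 1+0-0=1; pred: 15+0-3=12
Max prey = 63 at step 3

Answer: 63 3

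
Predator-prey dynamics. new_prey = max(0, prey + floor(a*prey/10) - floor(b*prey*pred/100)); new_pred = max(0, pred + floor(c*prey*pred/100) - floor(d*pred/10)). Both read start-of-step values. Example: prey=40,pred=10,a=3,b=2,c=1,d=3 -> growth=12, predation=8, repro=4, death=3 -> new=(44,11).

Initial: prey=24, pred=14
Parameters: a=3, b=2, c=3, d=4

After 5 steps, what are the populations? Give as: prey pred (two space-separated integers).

Step 1: prey: 24+7-6=25; pred: 14+10-5=19
Step 2: prey: 25+7-9=23; pred: 19+14-7=26
Step 3: prey: 23+6-11=18; pred: 26+17-10=33
Step 4: prey: 18+5-11=12; pred: 33+17-13=37
Step 5: prey: 12+3-8=7; pred: 37+13-14=36

Answer: 7 36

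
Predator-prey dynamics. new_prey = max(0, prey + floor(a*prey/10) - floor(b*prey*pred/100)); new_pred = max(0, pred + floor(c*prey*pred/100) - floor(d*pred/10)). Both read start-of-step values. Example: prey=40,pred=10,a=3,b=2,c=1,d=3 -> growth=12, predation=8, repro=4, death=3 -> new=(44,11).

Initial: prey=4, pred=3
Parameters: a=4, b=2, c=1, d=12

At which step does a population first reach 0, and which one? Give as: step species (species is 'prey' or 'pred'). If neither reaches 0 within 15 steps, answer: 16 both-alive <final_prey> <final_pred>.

Answer: 1 pred

Derivation:
Step 1: prey: 4+1-0=5; pred: 3+0-3=0
First extinction: pred at step 1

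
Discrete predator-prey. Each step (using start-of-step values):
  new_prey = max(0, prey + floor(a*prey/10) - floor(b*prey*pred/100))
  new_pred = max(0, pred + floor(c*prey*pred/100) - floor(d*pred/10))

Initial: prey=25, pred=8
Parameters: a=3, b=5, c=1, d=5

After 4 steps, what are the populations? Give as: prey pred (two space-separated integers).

Step 1: prey: 25+7-10=22; pred: 8+2-4=6
Step 2: prey: 22+6-6=22; pred: 6+1-3=4
Step 3: prey: 22+6-4=24; pred: 4+0-2=2
Step 4: prey: 24+7-2=29; pred: 2+0-1=1

Answer: 29 1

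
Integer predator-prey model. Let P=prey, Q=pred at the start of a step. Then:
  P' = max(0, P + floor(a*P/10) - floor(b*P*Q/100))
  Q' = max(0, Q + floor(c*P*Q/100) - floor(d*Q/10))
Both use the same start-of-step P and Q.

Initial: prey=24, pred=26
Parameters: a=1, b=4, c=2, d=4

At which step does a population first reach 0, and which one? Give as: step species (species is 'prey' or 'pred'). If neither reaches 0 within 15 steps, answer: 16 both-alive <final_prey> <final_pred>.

Step 1: prey: 24+2-24=2; pred: 26+12-10=28
Step 2: prey: 2+0-2=0; pred: 28+1-11=18
First extinction: prey at step 2

Answer: 2 prey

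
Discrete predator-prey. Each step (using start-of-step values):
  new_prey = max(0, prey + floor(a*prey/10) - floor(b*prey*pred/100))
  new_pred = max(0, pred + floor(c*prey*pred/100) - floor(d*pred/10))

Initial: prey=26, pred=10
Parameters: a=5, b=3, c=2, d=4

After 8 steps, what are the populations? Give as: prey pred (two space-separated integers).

Answer: 1 23

Derivation:
Step 1: prey: 26+13-7=32; pred: 10+5-4=11
Step 2: prey: 32+16-10=38; pred: 11+7-4=14
Step 3: prey: 38+19-15=42; pred: 14+10-5=19
Step 4: prey: 42+21-23=40; pred: 19+15-7=27
Step 5: prey: 40+20-32=28; pred: 27+21-10=38
Step 6: prey: 28+14-31=11; pred: 38+21-15=44
Step 7: prey: 11+5-14=2; pred: 44+9-17=36
Step 8: prey: 2+1-2=1; pred: 36+1-14=23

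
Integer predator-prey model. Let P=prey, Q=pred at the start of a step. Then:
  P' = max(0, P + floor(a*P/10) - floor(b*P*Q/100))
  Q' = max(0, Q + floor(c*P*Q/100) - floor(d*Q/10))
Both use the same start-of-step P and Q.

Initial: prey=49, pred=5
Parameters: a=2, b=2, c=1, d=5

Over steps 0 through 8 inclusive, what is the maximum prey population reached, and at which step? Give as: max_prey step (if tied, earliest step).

Answer: 85 7

Derivation:
Step 1: prey: 49+9-4=54; pred: 5+2-2=5
Step 2: prey: 54+10-5=59; pred: 5+2-2=5
Step 3: prey: 59+11-5=65; pred: 5+2-2=5
Step 4: prey: 65+13-6=72; pred: 5+3-2=6
Step 5: prey: 72+14-8=78; pred: 6+4-3=7
Step 6: prey: 78+15-10=83; pred: 7+5-3=9
Step 7: prey: 83+16-14=85; pred: 9+7-4=12
Step 8: prey: 85+17-20=82; pred: 12+10-6=16
Max prey = 85 at step 7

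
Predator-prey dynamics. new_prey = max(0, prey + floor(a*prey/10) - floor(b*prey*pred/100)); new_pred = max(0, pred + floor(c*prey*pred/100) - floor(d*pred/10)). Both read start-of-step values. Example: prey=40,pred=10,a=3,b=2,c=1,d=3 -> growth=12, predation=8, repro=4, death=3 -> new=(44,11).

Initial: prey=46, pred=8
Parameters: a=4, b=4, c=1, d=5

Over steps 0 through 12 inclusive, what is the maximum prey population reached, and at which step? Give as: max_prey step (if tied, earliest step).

Answer: 80 6

Derivation:
Step 1: prey: 46+18-14=50; pred: 8+3-4=7
Step 2: prey: 50+20-14=56; pred: 7+3-3=7
Step 3: prey: 56+22-15=63; pred: 7+3-3=7
Step 4: prey: 63+25-17=71; pred: 7+4-3=8
Step 5: prey: 71+28-22=77; pred: 8+5-4=9
Step 6: prey: 77+30-27=80; pred: 9+6-4=11
Step 7: prey: 80+32-35=77; pred: 11+8-5=14
Step 8: prey: 77+30-43=64; pred: 14+10-7=17
Step 9: prey: 64+25-43=46; pred: 17+10-8=19
Step 10: prey: 46+18-34=30; pred: 19+8-9=18
Step 11: prey: 30+12-21=21; pred: 18+5-9=14
Step 12: prey: 21+8-11=18; pred: 14+2-7=9
Max prey = 80 at step 6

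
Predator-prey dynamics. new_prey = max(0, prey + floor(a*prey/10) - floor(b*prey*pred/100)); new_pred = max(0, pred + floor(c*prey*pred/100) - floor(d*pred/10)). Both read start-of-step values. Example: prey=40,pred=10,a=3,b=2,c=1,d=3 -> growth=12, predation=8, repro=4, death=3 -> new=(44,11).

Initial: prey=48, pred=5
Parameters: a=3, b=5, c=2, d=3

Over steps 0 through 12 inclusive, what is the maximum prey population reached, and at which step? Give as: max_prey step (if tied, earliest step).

Step 1: prey: 48+14-12=50; pred: 5+4-1=8
Step 2: prey: 50+15-20=45; pred: 8+8-2=14
Step 3: prey: 45+13-31=27; pred: 14+12-4=22
Step 4: prey: 27+8-29=6; pred: 22+11-6=27
Step 5: prey: 6+1-8=0; pred: 27+3-8=22
Step 6: prey: 0+0-0=0; pred: 22+0-6=16
Step 7: prey: 0+0-0=0; pred: 16+0-4=12
Step 8: prey: 0+0-0=0; pred: 12+0-3=9
Step 9: prey: 0+0-0=0; pred: 9+0-2=7
Step 10: prey: 0+0-0=0; pred: 7+0-2=5
Step 11: prey: 0+0-0=0; pred: 5+0-1=4
Step 12: prey: 0+0-0=0; pred: 4+0-1=3
Max prey = 50 at step 1

Answer: 50 1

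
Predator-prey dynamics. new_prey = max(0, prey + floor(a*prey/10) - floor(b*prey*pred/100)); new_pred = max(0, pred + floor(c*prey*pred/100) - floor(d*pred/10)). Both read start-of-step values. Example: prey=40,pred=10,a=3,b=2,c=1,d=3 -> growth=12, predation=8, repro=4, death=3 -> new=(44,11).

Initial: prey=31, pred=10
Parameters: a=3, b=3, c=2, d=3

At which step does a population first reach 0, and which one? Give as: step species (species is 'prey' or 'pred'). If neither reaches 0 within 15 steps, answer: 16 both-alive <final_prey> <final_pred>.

Answer: 16 both-alive 2 3

Derivation:
Step 1: prey: 31+9-9=31; pred: 10+6-3=13
Step 2: prey: 31+9-12=28; pred: 13+8-3=18
Step 3: prey: 28+8-15=21; pred: 18+10-5=23
Step 4: prey: 21+6-14=13; pred: 23+9-6=26
Step 5: prey: 13+3-10=6; pred: 26+6-7=25
Step 6: prey: 6+1-4=3; pred: 25+3-7=21
Step 7: prey: 3+0-1=2; pred: 21+1-6=16
Step 8: prey: 2+0-0=2; pred: 16+0-4=12
Step 9: prey: 2+0-0=2; pred: 12+0-3=9
Step 10: prey: 2+0-0=2; pred: 9+0-2=7
Step 11: prey: 2+0-0=2; pred: 7+0-2=5
Step 12: prey: 2+0-0=2; pred: 5+0-1=4
Step 13: prey: 2+0-0=2; pred: 4+0-1=3
Step 14: prey: 2+0-0=2; pred: 3+0-0=3
Steps 15-15: state stable at prey=2, pred=3 (no change)
No extinction within 15 steps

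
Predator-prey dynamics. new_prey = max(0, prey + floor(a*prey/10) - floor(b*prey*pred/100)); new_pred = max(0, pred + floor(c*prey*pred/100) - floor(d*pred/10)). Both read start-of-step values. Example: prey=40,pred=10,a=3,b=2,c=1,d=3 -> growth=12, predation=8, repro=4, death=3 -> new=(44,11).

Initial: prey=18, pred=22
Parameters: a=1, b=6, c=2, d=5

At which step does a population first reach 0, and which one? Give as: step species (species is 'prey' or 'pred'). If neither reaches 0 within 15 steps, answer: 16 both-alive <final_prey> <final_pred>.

Answer: 1 prey

Derivation:
Step 1: prey: 18+1-23=0; pred: 22+7-11=18
First extinction: prey at step 1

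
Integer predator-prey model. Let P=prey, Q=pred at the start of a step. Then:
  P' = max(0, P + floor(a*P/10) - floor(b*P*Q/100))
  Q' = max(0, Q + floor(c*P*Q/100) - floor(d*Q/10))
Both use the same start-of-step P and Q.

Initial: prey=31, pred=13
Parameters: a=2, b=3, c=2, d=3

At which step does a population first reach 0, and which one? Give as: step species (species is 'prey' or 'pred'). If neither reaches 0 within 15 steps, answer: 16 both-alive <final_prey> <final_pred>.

Step 1: prey: 31+6-12=25; pred: 13+8-3=18
Step 2: prey: 25+5-13=17; pred: 18+9-5=22
Step 3: prey: 17+3-11=9; pred: 22+7-6=23
Step 4: prey: 9+1-6=4; pred: 23+4-6=21
Step 5: prey: 4+0-2=2; pred: 21+1-6=16
Step 6: prey: 2+0-0=2; pred: 16+0-4=12
Step 7: prey: 2+0-0=2; pred: 12+0-3=9
Step 8: prey: 2+0-0=2; pred: 9+0-2=7
Step 9: prey: 2+0-0=2; pred: 7+0-2=5
Step 10: prey: 2+0-0=2; pred: 5+0-1=4
Step 11: prey: 2+0-0=2; pred: 4+0-1=3
Step 12: prey: 2+0-0=2; pred: 3+0-0=3
Steps 13-15: state stable at prey=2, pred=3 (no change)
No extinction within 15 steps

Answer: 16 both-alive 2 3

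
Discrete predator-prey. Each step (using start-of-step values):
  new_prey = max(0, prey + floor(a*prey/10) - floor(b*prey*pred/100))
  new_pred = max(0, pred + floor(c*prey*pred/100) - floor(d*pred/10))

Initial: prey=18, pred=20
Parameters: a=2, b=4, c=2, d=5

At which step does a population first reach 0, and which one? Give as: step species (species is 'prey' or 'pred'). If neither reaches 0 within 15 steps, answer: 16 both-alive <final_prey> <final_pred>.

Step 1: prey: 18+3-14=7; pred: 20+7-10=17
Step 2: prey: 7+1-4=4; pred: 17+2-8=11
Step 3: prey: 4+0-1=3; pred: 11+0-5=6
Step 4: prey: 3+0-0=3; pred: 6+0-3=3
Step 5: prey: 3+0-0=3; pred: 3+0-1=2
Step 6: prey: 3+0-0=3; pred: 2+0-1=1
Step 7: prey: 3+0-0=3; pred: 1+0-0=1
Steps 8-15: state stable at prey=3, pred=1 (no change)
No extinction within 15 steps

Answer: 16 both-alive 3 1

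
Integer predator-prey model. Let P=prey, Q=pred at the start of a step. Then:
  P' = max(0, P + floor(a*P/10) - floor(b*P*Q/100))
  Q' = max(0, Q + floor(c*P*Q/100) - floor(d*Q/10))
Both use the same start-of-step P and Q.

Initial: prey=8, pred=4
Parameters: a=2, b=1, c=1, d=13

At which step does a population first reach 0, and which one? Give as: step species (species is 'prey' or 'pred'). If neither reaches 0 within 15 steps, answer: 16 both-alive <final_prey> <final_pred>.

Step 1: prey: 8+1-0=9; pred: 4+0-5=0
First extinction: pred at step 1

Answer: 1 pred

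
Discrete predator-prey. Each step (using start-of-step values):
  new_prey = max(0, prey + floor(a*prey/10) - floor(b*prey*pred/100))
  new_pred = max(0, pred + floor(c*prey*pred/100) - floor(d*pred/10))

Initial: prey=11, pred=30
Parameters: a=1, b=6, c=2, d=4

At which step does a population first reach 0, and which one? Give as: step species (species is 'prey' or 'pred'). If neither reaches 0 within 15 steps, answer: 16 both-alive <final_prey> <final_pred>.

Answer: 1 prey

Derivation:
Step 1: prey: 11+1-19=0; pred: 30+6-12=24
First extinction: prey at step 1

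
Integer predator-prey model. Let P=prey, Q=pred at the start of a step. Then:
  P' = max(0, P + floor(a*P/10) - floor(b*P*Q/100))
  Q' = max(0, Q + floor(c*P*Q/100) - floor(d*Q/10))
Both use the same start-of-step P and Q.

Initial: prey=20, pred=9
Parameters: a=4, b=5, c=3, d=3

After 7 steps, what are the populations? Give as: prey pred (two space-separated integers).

Answer: 1 9

Derivation:
Step 1: prey: 20+8-9=19; pred: 9+5-2=12
Step 2: prey: 19+7-11=15; pred: 12+6-3=15
Step 3: prey: 15+6-11=10; pred: 15+6-4=17
Step 4: prey: 10+4-8=6; pred: 17+5-5=17
Step 5: prey: 6+2-5=3; pred: 17+3-5=15
Step 6: prey: 3+1-2=2; pred: 15+1-4=12
Step 7: prey: 2+0-1=1; pred: 12+0-3=9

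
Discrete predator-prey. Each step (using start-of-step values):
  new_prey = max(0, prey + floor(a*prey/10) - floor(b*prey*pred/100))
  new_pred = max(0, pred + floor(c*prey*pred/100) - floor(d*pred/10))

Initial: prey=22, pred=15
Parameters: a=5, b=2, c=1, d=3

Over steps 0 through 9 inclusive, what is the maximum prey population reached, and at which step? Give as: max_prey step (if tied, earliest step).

Answer: 72 7

Derivation:
Step 1: prey: 22+11-6=27; pred: 15+3-4=14
Step 2: prey: 27+13-7=33; pred: 14+3-4=13
Step 3: prey: 33+16-8=41; pred: 13+4-3=14
Step 4: prey: 41+20-11=50; pred: 14+5-4=15
Step 5: prey: 50+25-15=60; pred: 15+7-4=18
Step 6: prey: 60+30-21=69; pred: 18+10-5=23
Step 7: prey: 69+34-31=72; pred: 23+15-6=32
Step 8: prey: 72+36-46=62; pred: 32+23-9=46
Step 9: prey: 62+31-57=36; pred: 46+28-13=61
Max prey = 72 at step 7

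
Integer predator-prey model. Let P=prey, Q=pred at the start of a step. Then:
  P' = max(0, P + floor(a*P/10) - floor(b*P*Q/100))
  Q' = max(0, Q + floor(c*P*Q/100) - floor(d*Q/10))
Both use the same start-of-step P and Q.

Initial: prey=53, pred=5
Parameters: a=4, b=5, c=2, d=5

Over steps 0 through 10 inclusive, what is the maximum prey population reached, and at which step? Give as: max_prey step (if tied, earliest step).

Step 1: prey: 53+21-13=61; pred: 5+5-2=8
Step 2: prey: 61+24-24=61; pred: 8+9-4=13
Step 3: prey: 61+24-39=46; pred: 13+15-6=22
Step 4: prey: 46+18-50=14; pred: 22+20-11=31
Step 5: prey: 14+5-21=0; pred: 31+8-15=24
Step 6: prey: 0+0-0=0; pred: 24+0-12=12
Step 7: prey: 0+0-0=0; pred: 12+0-6=6
Step 8: prey: 0+0-0=0; pred: 6+0-3=3
Step 9: prey: 0+0-0=0; pred: 3+0-1=2
Step 10: prey: 0+0-0=0; pred: 2+0-1=1
Max prey = 61 at step 1

Answer: 61 1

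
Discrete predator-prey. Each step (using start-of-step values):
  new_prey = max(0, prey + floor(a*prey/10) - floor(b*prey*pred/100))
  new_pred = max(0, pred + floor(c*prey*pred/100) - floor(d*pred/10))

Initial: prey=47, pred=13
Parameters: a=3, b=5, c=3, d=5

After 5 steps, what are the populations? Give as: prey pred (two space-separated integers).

Step 1: prey: 47+14-30=31; pred: 13+18-6=25
Step 2: prey: 31+9-38=2; pred: 25+23-12=36
Step 3: prey: 2+0-3=0; pred: 36+2-18=20
Step 4: prey: 0+0-0=0; pred: 20+0-10=10
Step 5: prey: 0+0-0=0; pred: 10+0-5=5

Answer: 0 5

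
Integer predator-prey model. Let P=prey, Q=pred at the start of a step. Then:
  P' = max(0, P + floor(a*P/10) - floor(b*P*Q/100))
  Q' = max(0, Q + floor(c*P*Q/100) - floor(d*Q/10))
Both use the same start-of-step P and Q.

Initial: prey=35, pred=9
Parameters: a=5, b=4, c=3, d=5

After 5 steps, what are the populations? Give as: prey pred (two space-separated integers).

Step 1: prey: 35+17-12=40; pred: 9+9-4=14
Step 2: prey: 40+20-22=38; pred: 14+16-7=23
Step 3: prey: 38+19-34=23; pred: 23+26-11=38
Step 4: prey: 23+11-34=0; pred: 38+26-19=45
Step 5: prey: 0+0-0=0; pred: 45+0-22=23

Answer: 0 23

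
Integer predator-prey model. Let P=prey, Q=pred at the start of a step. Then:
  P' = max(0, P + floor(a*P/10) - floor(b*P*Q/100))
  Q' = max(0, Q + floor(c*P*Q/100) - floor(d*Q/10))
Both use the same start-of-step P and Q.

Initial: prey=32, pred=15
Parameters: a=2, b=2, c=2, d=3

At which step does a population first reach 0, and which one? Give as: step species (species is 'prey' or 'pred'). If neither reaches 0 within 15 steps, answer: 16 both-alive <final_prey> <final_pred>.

Answer: 16 both-alive 2 3

Derivation:
Step 1: prey: 32+6-9=29; pred: 15+9-4=20
Step 2: prey: 29+5-11=23; pred: 20+11-6=25
Step 3: prey: 23+4-11=16; pred: 25+11-7=29
Step 4: prey: 16+3-9=10; pred: 29+9-8=30
Step 5: prey: 10+2-6=6; pred: 30+6-9=27
Step 6: prey: 6+1-3=4; pred: 27+3-8=22
Step 7: prey: 4+0-1=3; pred: 22+1-6=17
Step 8: prey: 3+0-1=2; pred: 17+1-5=13
Step 9: prey: 2+0-0=2; pred: 13+0-3=10
Step 10: prey: 2+0-0=2; pred: 10+0-3=7
Step 11: prey: 2+0-0=2; pred: 7+0-2=5
Step 12: prey: 2+0-0=2; pred: 5+0-1=4
Step 13: prey: 2+0-0=2; pred: 4+0-1=3
Step 14: prey: 2+0-0=2; pred: 3+0-0=3
Steps 15-15: state stable at prey=2, pred=3 (no change)
No extinction within 15 steps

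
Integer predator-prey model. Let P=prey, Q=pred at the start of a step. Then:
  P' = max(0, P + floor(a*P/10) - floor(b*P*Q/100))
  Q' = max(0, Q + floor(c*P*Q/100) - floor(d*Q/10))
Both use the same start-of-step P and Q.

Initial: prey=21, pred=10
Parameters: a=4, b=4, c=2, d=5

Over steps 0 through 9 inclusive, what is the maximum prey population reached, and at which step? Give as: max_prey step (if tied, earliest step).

Step 1: prey: 21+8-8=21; pred: 10+4-5=9
Step 2: prey: 21+8-7=22; pred: 9+3-4=8
Step 3: prey: 22+8-7=23; pred: 8+3-4=7
Step 4: prey: 23+9-6=26; pred: 7+3-3=7
Step 5: prey: 26+10-7=29; pred: 7+3-3=7
Step 6: prey: 29+11-8=32; pred: 7+4-3=8
Step 7: prey: 32+12-10=34; pred: 8+5-4=9
Step 8: prey: 34+13-12=35; pred: 9+6-4=11
Step 9: prey: 35+14-15=34; pred: 11+7-5=13
Max prey = 35 at step 8

Answer: 35 8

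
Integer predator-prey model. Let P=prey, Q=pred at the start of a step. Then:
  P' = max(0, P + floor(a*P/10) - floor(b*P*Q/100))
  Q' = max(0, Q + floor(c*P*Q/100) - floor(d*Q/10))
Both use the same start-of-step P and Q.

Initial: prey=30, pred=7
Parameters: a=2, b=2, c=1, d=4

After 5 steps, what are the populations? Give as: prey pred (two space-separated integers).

Step 1: prey: 30+6-4=32; pred: 7+2-2=7
Step 2: prey: 32+6-4=34; pred: 7+2-2=7
Step 3: prey: 34+6-4=36; pred: 7+2-2=7
Step 4: prey: 36+7-5=38; pred: 7+2-2=7
Step 5: prey: 38+7-5=40; pred: 7+2-2=7

Answer: 40 7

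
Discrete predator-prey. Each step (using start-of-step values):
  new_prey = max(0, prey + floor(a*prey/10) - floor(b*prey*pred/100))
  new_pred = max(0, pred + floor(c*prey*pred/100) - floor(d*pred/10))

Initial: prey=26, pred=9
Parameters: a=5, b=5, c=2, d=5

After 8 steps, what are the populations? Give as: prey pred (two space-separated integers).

Step 1: prey: 26+13-11=28; pred: 9+4-4=9
Step 2: prey: 28+14-12=30; pred: 9+5-4=10
Step 3: prey: 30+15-15=30; pred: 10+6-5=11
Step 4: prey: 30+15-16=29; pred: 11+6-5=12
Step 5: prey: 29+14-17=26; pred: 12+6-6=12
Step 6: prey: 26+13-15=24; pred: 12+6-6=12
Step 7: prey: 24+12-14=22; pred: 12+5-6=11
Step 8: prey: 22+11-12=21; pred: 11+4-5=10

Answer: 21 10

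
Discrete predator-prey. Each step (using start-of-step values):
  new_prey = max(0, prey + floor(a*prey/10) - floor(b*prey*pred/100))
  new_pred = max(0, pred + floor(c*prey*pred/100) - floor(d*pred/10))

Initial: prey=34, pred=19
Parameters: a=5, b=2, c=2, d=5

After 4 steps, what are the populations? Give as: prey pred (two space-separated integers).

Answer: 30 46

Derivation:
Step 1: prey: 34+17-12=39; pred: 19+12-9=22
Step 2: prey: 39+19-17=41; pred: 22+17-11=28
Step 3: prey: 41+20-22=39; pred: 28+22-14=36
Step 4: prey: 39+19-28=30; pred: 36+28-18=46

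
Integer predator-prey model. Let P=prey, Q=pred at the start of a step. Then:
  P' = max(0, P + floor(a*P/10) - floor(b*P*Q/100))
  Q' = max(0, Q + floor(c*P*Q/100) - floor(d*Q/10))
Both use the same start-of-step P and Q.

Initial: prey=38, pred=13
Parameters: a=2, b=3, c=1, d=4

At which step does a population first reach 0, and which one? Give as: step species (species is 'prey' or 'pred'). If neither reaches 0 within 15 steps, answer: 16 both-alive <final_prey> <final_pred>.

Answer: 16 both-alive 60 3

Derivation:
Step 1: prey: 38+7-14=31; pred: 13+4-5=12
Step 2: prey: 31+6-11=26; pred: 12+3-4=11
Step 3: prey: 26+5-8=23; pred: 11+2-4=9
Step 4: prey: 23+4-6=21; pred: 9+2-3=8
Step 5: prey: 21+4-5=20; pred: 8+1-3=6
Step 6: prey: 20+4-3=21; pred: 6+1-2=5
Step 7: prey: 21+4-3=22; pred: 5+1-2=4
Step 8: prey: 22+4-2=24; pred: 4+0-1=3
Step 9: prey: 24+4-2=26; pred: 3+0-1=2
Step 10: prey: 26+5-1=30; pred: 2+0-0=2
Step 11: prey: 30+6-1=35; pred: 2+0-0=2
Step 12: prey: 35+7-2=40; pred: 2+0-0=2
Step 13: prey: 40+8-2=46; pred: 2+0-0=2
Step 14: prey: 46+9-2=53; pred: 2+0-0=2
Step 15: prey: 53+10-3=60; pred: 2+1-0=3
No extinction within 15 steps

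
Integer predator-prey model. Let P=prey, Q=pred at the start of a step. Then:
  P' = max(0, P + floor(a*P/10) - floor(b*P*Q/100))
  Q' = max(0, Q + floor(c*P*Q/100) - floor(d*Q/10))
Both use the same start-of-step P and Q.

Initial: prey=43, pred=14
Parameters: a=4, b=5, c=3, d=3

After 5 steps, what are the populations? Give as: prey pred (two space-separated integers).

Answer: 0 17

Derivation:
Step 1: prey: 43+17-30=30; pred: 14+18-4=28
Step 2: prey: 30+12-42=0; pred: 28+25-8=45
Step 3: prey: 0+0-0=0; pred: 45+0-13=32
Step 4: prey: 0+0-0=0; pred: 32+0-9=23
Step 5: prey: 0+0-0=0; pred: 23+0-6=17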